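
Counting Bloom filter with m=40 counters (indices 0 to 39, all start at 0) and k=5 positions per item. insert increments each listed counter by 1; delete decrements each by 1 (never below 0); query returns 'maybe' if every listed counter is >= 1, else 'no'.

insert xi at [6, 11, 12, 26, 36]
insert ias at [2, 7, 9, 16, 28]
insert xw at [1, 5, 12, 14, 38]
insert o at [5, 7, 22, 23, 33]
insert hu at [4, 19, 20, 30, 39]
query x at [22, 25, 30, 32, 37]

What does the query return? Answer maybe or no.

Answer: no

Derivation:
Step 1: insert xi at [6, 11, 12, 26, 36] -> counters=[0,0,0,0,0,0,1,0,0,0,0,1,1,0,0,0,0,0,0,0,0,0,0,0,0,0,1,0,0,0,0,0,0,0,0,0,1,0,0,0]
Step 2: insert ias at [2, 7, 9, 16, 28] -> counters=[0,0,1,0,0,0,1,1,0,1,0,1,1,0,0,0,1,0,0,0,0,0,0,0,0,0,1,0,1,0,0,0,0,0,0,0,1,0,0,0]
Step 3: insert xw at [1, 5, 12, 14, 38] -> counters=[0,1,1,0,0,1,1,1,0,1,0,1,2,0,1,0,1,0,0,0,0,0,0,0,0,0,1,0,1,0,0,0,0,0,0,0,1,0,1,0]
Step 4: insert o at [5, 7, 22, 23, 33] -> counters=[0,1,1,0,0,2,1,2,0,1,0,1,2,0,1,0,1,0,0,0,0,0,1,1,0,0,1,0,1,0,0,0,0,1,0,0,1,0,1,0]
Step 5: insert hu at [4, 19, 20, 30, 39] -> counters=[0,1,1,0,1,2,1,2,0,1,0,1,2,0,1,0,1,0,0,1,1,0,1,1,0,0,1,0,1,0,1,0,0,1,0,0,1,0,1,1]
Query x: check counters[22]=1 counters[25]=0 counters[30]=1 counters[32]=0 counters[37]=0 -> no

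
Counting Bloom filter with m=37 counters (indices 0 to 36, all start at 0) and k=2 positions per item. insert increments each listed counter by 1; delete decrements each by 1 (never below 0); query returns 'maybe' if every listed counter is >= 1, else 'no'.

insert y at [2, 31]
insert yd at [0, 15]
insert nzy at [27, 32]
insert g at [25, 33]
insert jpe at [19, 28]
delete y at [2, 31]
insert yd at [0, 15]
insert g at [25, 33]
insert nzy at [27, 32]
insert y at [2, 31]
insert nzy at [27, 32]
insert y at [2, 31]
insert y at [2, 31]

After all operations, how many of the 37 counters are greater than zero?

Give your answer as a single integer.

Step 1: insert y at [2, 31] -> counters=[0,0,1,0,0,0,0,0,0,0,0,0,0,0,0,0,0,0,0,0,0,0,0,0,0,0,0,0,0,0,0,1,0,0,0,0,0]
Step 2: insert yd at [0, 15] -> counters=[1,0,1,0,0,0,0,0,0,0,0,0,0,0,0,1,0,0,0,0,0,0,0,0,0,0,0,0,0,0,0,1,0,0,0,0,0]
Step 3: insert nzy at [27, 32] -> counters=[1,0,1,0,0,0,0,0,0,0,0,0,0,0,0,1,0,0,0,0,0,0,0,0,0,0,0,1,0,0,0,1,1,0,0,0,0]
Step 4: insert g at [25, 33] -> counters=[1,0,1,0,0,0,0,0,0,0,0,0,0,0,0,1,0,0,0,0,0,0,0,0,0,1,0,1,0,0,0,1,1,1,0,0,0]
Step 5: insert jpe at [19, 28] -> counters=[1,0,1,0,0,0,0,0,0,0,0,0,0,0,0,1,0,0,0,1,0,0,0,0,0,1,0,1,1,0,0,1,1,1,0,0,0]
Step 6: delete y at [2, 31] -> counters=[1,0,0,0,0,0,0,0,0,0,0,0,0,0,0,1,0,0,0,1,0,0,0,0,0,1,0,1,1,0,0,0,1,1,0,0,0]
Step 7: insert yd at [0, 15] -> counters=[2,0,0,0,0,0,0,0,0,0,0,0,0,0,0,2,0,0,0,1,0,0,0,0,0,1,0,1,1,0,0,0,1,1,0,0,0]
Step 8: insert g at [25, 33] -> counters=[2,0,0,0,0,0,0,0,0,0,0,0,0,0,0,2,0,0,0,1,0,0,0,0,0,2,0,1,1,0,0,0,1,2,0,0,0]
Step 9: insert nzy at [27, 32] -> counters=[2,0,0,0,0,0,0,0,0,0,0,0,0,0,0,2,0,0,0,1,0,0,0,0,0,2,0,2,1,0,0,0,2,2,0,0,0]
Step 10: insert y at [2, 31] -> counters=[2,0,1,0,0,0,0,0,0,0,0,0,0,0,0,2,0,0,0,1,0,0,0,0,0,2,0,2,1,0,0,1,2,2,0,0,0]
Step 11: insert nzy at [27, 32] -> counters=[2,0,1,0,0,0,0,0,0,0,0,0,0,0,0,2,0,0,0,1,0,0,0,0,0,2,0,3,1,0,0,1,3,2,0,0,0]
Step 12: insert y at [2, 31] -> counters=[2,0,2,0,0,0,0,0,0,0,0,0,0,0,0,2,0,0,0,1,0,0,0,0,0,2,0,3,1,0,0,2,3,2,0,0,0]
Step 13: insert y at [2, 31] -> counters=[2,0,3,0,0,0,0,0,0,0,0,0,0,0,0,2,0,0,0,1,0,0,0,0,0,2,0,3,1,0,0,3,3,2,0,0,0]
Final counters=[2,0,3,0,0,0,0,0,0,0,0,0,0,0,0,2,0,0,0,1,0,0,0,0,0,2,0,3,1,0,0,3,3,2,0,0,0] -> 10 nonzero

Answer: 10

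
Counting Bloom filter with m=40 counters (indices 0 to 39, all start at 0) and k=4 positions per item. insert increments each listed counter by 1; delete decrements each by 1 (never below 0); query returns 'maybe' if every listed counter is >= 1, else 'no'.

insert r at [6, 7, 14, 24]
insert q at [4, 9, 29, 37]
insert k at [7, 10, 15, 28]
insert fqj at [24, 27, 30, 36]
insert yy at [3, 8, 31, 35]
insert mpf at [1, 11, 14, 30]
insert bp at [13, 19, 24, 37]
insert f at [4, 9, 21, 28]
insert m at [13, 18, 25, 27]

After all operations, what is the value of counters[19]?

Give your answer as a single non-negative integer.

Step 1: insert r at [6, 7, 14, 24] -> counters=[0,0,0,0,0,0,1,1,0,0,0,0,0,0,1,0,0,0,0,0,0,0,0,0,1,0,0,0,0,0,0,0,0,0,0,0,0,0,0,0]
Step 2: insert q at [4, 9, 29, 37] -> counters=[0,0,0,0,1,0,1,1,0,1,0,0,0,0,1,0,0,0,0,0,0,0,0,0,1,0,0,0,0,1,0,0,0,0,0,0,0,1,0,0]
Step 3: insert k at [7, 10, 15, 28] -> counters=[0,0,0,0,1,0,1,2,0,1,1,0,0,0,1,1,0,0,0,0,0,0,0,0,1,0,0,0,1,1,0,0,0,0,0,0,0,1,0,0]
Step 4: insert fqj at [24, 27, 30, 36] -> counters=[0,0,0,0,1,0,1,2,0,1,1,0,0,0,1,1,0,0,0,0,0,0,0,0,2,0,0,1,1,1,1,0,0,0,0,0,1,1,0,0]
Step 5: insert yy at [3, 8, 31, 35] -> counters=[0,0,0,1,1,0,1,2,1,1,1,0,0,0,1,1,0,0,0,0,0,0,0,0,2,0,0,1,1,1,1,1,0,0,0,1,1,1,0,0]
Step 6: insert mpf at [1, 11, 14, 30] -> counters=[0,1,0,1,1,0,1,2,1,1,1,1,0,0,2,1,0,0,0,0,0,0,0,0,2,0,0,1,1,1,2,1,0,0,0,1,1,1,0,0]
Step 7: insert bp at [13, 19, 24, 37] -> counters=[0,1,0,1,1,0,1,2,1,1,1,1,0,1,2,1,0,0,0,1,0,0,0,0,3,0,0,1,1,1,2,1,0,0,0,1,1,2,0,0]
Step 8: insert f at [4, 9, 21, 28] -> counters=[0,1,0,1,2,0,1,2,1,2,1,1,0,1,2,1,0,0,0,1,0,1,0,0,3,0,0,1,2,1,2,1,0,0,0,1,1,2,0,0]
Step 9: insert m at [13, 18, 25, 27] -> counters=[0,1,0,1,2,0,1,2,1,2,1,1,0,2,2,1,0,0,1,1,0,1,0,0,3,1,0,2,2,1,2,1,0,0,0,1,1,2,0,0]
Final counters=[0,1,0,1,2,0,1,2,1,2,1,1,0,2,2,1,0,0,1,1,0,1,0,0,3,1,0,2,2,1,2,1,0,0,0,1,1,2,0,0] -> counters[19]=1

Answer: 1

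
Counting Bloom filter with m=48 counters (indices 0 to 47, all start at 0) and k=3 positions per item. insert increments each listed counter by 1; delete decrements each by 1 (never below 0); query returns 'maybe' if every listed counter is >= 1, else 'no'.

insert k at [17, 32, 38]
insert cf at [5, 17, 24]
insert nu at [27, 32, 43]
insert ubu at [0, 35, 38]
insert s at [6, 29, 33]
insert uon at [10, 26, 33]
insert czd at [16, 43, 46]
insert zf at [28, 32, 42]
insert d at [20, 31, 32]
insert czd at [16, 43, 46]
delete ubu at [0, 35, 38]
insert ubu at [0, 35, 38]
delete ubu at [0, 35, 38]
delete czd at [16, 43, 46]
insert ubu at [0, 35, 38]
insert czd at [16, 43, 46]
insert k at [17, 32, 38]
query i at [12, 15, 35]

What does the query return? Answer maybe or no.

Answer: no

Derivation:
Step 1: insert k at [17, 32, 38] -> counters=[0,0,0,0,0,0,0,0,0,0,0,0,0,0,0,0,0,1,0,0,0,0,0,0,0,0,0,0,0,0,0,0,1,0,0,0,0,0,1,0,0,0,0,0,0,0,0,0]
Step 2: insert cf at [5, 17, 24] -> counters=[0,0,0,0,0,1,0,0,0,0,0,0,0,0,0,0,0,2,0,0,0,0,0,0,1,0,0,0,0,0,0,0,1,0,0,0,0,0,1,0,0,0,0,0,0,0,0,0]
Step 3: insert nu at [27, 32, 43] -> counters=[0,0,0,0,0,1,0,0,0,0,0,0,0,0,0,0,0,2,0,0,0,0,0,0,1,0,0,1,0,0,0,0,2,0,0,0,0,0,1,0,0,0,0,1,0,0,0,0]
Step 4: insert ubu at [0, 35, 38] -> counters=[1,0,0,0,0,1,0,0,0,0,0,0,0,0,0,0,0,2,0,0,0,0,0,0,1,0,0,1,0,0,0,0,2,0,0,1,0,0,2,0,0,0,0,1,0,0,0,0]
Step 5: insert s at [6, 29, 33] -> counters=[1,0,0,0,0,1,1,0,0,0,0,0,0,0,0,0,0,2,0,0,0,0,0,0,1,0,0,1,0,1,0,0,2,1,0,1,0,0,2,0,0,0,0,1,0,0,0,0]
Step 6: insert uon at [10, 26, 33] -> counters=[1,0,0,0,0,1,1,0,0,0,1,0,0,0,0,0,0,2,0,0,0,0,0,0,1,0,1,1,0,1,0,0,2,2,0,1,0,0,2,0,0,0,0,1,0,0,0,0]
Step 7: insert czd at [16, 43, 46] -> counters=[1,0,0,0,0,1,1,0,0,0,1,0,0,0,0,0,1,2,0,0,0,0,0,0,1,0,1,1,0,1,0,0,2,2,0,1,0,0,2,0,0,0,0,2,0,0,1,0]
Step 8: insert zf at [28, 32, 42] -> counters=[1,0,0,0,0,1,1,0,0,0,1,0,0,0,0,0,1,2,0,0,0,0,0,0,1,0,1,1,1,1,0,0,3,2,0,1,0,0,2,0,0,0,1,2,0,0,1,0]
Step 9: insert d at [20, 31, 32] -> counters=[1,0,0,0,0,1,1,0,0,0,1,0,0,0,0,0,1,2,0,0,1,0,0,0,1,0,1,1,1,1,0,1,4,2,0,1,0,0,2,0,0,0,1,2,0,0,1,0]
Step 10: insert czd at [16, 43, 46] -> counters=[1,0,0,0,0,1,1,0,0,0,1,0,0,0,0,0,2,2,0,0,1,0,0,0,1,0,1,1,1,1,0,1,4,2,0,1,0,0,2,0,0,0,1,3,0,0,2,0]
Step 11: delete ubu at [0, 35, 38] -> counters=[0,0,0,0,0,1,1,0,0,0,1,0,0,0,0,0,2,2,0,0,1,0,0,0,1,0,1,1,1,1,0,1,4,2,0,0,0,0,1,0,0,0,1,3,0,0,2,0]
Step 12: insert ubu at [0, 35, 38] -> counters=[1,0,0,0,0,1,1,0,0,0,1,0,0,0,0,0,2,2,0,0,1,0,0,0,1,0,1,1,1,1,0,1,4,2,0,1,0,0,2,0,0,0,1,3,0,0,2,0]
Step 13: delete ubu at [0, 35, 38] -> counters=[0,0,0,0,0,1,1,0,0,0,1,0,0,0,0,0,2,2,0,0,1,0,0,0,1,0,1,1,1,1,0,1,4,2,0,0,0,0,1,0,0,0,1,3,0,0,2,0]
Step 14: delete czd at [16, 43, 46] -> counters=[0,0,0,0,0,1,1,0,0,0,1,0,0,0,0,0,1,2,0,0,1,0,0,0,1,0,1,1,1,1,0,1,4,2,0,0,0,0,1,0,0,0,1,2,0,0,1,0]
Step 15: insert ubu at [0, 35, 38] -> counters=[1,0,0,0,0,1,1,0,0,0,1,0,0,0,0,0,1,2,0,0,1,0,0,0,1,0,1,1,1,1,0,1,4,2,0,1,0,0,2,0,0,0,1,2,0,0,1,0]
Step 16: insert czd at [16, 43, 46] -> counters=[1,0,0,0,0,1,1,0,0,0,1,0,0,0,0,0,2,2,0,0,1,0,0,0,1,0,1,1,1,1,0,1,4,2,0,1,0,0,2,0,0,0,1,3,0,0,2,0]
Step 17: insert k at [17, 32, 38] -> counters=[1,0,0,0,0,1,1,0,0,0,1,0,0,0,0,0,2,3,0,0,1,0,0,0,1,0,1,1,1,1,0,1,5,2,0,1,0,0,3,0,0,0,1,3,0,0,2,0]
Query i: check counters[12]=0 counters[15]=0 counters[35]=1 -> no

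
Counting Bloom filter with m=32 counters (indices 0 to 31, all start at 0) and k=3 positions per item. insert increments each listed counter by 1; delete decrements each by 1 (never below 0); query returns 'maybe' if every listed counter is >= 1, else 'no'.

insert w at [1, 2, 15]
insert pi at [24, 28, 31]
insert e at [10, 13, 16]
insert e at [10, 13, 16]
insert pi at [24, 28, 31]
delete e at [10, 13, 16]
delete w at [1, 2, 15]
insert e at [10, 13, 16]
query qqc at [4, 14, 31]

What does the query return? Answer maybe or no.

Step 1: insert w at [1, 2, 15] -> counters=[0,1,1,0,0,0,0,0,0,0,0,0,0,0,0,1,0,0,0,0,0,0,0,0,0,0,0,0,0,0,0,0]
Step 2: insert pi at [24, 28, 31] -> counters=[0,1,1,0,0,0,0,0,0,0,0,0,0,0,0,1,0,0,0,0,0,0,0,0,1,0,0,0,1,0,0,1]
Step 3: insert e at [10, 13, 16] -> counters=[0,1,1,0,0,0,0,0,0,0,1,0,0,1,0,1,1,0,0,0,0,0,0,0,1,0,0,0,1,0,0,1]
Step 4: insert e at [10, 13, 16] -> counters=[0,1,1,0,0,0,0,0,0,0,2,0,0,2,0,1,2,0,0,0,0,0,0,0,1,0,0,0,1,0,0,1]
Step 5: insert pi at [24, 28, 31] -> counters=[0,1,1,0,0,0,0,0,0,0,2,0,0,2,0,1,2,0,0,0,0,0,0,0,2,0,0,0,2,0,0,2]
Step 6: delete e at [10, 13, 16] -> counters=[0,1,1,0,0,0,0,0,0,0,1,0,0,1,0,1,1,0,0,0,0,0,0,0,2,0,0,0,2,0,0,2]
Step 7: delete w at [1, 2, 15] -> counters=[0,0,0,0,0,0,0,0,0,0,1,0,0,1,0,0,1,0,0,0,0,0,0,0,2,0,0,0,2,0,0,2]
Step 8: insert e at [10, 13, 16] -> counters=[0,0,0,0,0,0,0,0,0,0,2,0,0,2,0,0,2,0,0,0,0,0,0,0,2,0,0,0,2,0,0,2]
Query qqc: check counters[4]=0 counters[14]=0 counters[31]=2 -> no

Answer: no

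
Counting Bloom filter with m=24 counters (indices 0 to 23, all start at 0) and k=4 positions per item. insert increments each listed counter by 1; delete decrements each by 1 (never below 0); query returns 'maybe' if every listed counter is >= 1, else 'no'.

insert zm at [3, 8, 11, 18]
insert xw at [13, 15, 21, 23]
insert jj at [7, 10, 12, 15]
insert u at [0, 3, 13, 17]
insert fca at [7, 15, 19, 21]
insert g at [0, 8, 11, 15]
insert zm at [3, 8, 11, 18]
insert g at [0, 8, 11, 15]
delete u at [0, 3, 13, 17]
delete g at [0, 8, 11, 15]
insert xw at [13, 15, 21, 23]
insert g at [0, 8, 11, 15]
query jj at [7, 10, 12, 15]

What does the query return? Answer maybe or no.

Step 1: insert zm at [3, 8, 11, 18] -> counters=[0,0,0,1,0,0,0,0,1,0,0,1,0,0,0,0,0,0,1,0,0,0,0,0]
Step 2: insert xw at [13, 15, 21, 23] -> counters=[0,0,0,1,0,0,0,0,1,0,0,1,0,1,0,1,0,0,1,0,0,1,0,1]
Step 3: insert jj at [7, 10, 12, 15] -> counters=[0,0,0,1,0,0,0,1,1,0,1,1,1,1,0,2,0,0,1,0,0,1,0,1]
Step 4: insert u at [0, 3, 13, 17] -> counters=[1,0,0,2,0,0,0,1,1,0,1,1,1,2,0,2,0,1,1,0,0,1,0,1]
Step 5: insert fca at [7, 15, 19, 21] -> counters=[1,0,0,2,0,0,0,2,1,0,1,1,1,2,0,3,0,1,1,1,0,2,0,1]
Step 6: insert g at [0, 8, 11, 15] -> counters=[2,0,0,2,0,0,0,2,2,0,1,2,1,2,0,4,0,1,1,1,0,2,0,1]
Step 7: insert zm at [3, 8, 11, 18] -> counters=[2,0,0,3,0,0,0,2,3,0,1,3,1,2,0,4,0,1,2,1,0,2,0,1]
Step 8: insert g at [0, 8, 11, 15] -> counters=[3,0,0,3,0,0,0,2,4,0,1,4,1,2,0,5,0,1,2,1,0,2,0,1]
Step 9: delete u at [0, 3, 13, 17] -> counters=[2,0,0,2,0,0,0,2,4,0,1,4,1,1,0,5,0,0,2,1,0,2,0,1]
Step 10: delete g at [0, 8, 11, 15] -> counters=[1,0,0,2,0,0,0,2,3,0,1,3,1,1,0,4,0,0,2,1,0,2,0,1]
Step 11: insert xw at [13, 15, 21, 23] -> counters=[1,0,0,2,0,0,0,2,3,0,1,3,1,2,0,5,0,0,2,1,0,3,0,2]
Step 12: insert g at [0, 8, 11, 15] -> counters=[2,0,0,2,0,0,0,2,4,0,1,4,1,2,0,6,0,0,2,1,0,3,0,2]
Query jj: check counters[7]=2 counters[10]=1 counters[12]=1 counters[15]=6 -> maybe

Answer: maybe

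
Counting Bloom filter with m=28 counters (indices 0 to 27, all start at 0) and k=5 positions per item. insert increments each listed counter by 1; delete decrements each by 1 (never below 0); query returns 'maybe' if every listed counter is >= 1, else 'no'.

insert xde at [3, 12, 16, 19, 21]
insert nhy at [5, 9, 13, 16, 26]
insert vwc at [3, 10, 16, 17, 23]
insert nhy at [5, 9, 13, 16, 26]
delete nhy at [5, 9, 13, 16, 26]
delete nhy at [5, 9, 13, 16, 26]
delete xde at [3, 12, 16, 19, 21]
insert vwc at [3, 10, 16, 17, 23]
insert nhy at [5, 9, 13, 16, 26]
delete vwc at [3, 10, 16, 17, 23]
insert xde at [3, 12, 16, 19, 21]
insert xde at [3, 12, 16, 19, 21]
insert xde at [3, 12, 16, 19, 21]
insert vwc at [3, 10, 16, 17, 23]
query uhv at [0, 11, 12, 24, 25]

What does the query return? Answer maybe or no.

Step 1: insert xde at [3, 12, 16, 19, 21] -> counters=[0,0,0,1,0,0,0,0,0,0,0,0,1,0,0,0,1,0,0,1,0,1,0,0,0,0,0,0]
Step 2: insert nhy at [5, 9, 13, 16, 26] -> counters=[0,0,0,1,0,1,0,0,0,1,0,0,1,1,0,0,2,0,0,1,0,1,0,0,0,0,1,0]
Step 3: insert vwc at [3, 10, 16, 17, 23] -> counters=[0,0,0,2,0,1,0,0,0,1,1,0,1,1,0,0,3,1,0,1,0,1,0,1,0,0,1,0]
Step 4: insert nhy at [5, 9, 13, 16, 26] -> counters=[0,0,0,2,0,2,0,0,0,2,1,0,1,2,0,0,4,1,0,1,0,1,0,1,0,0,2,0]
Step 5: delete nhy at [5, 9, 13, 16, 26] -> counters=[0,0,0,2,0,1,0,0,0,1,1,0,1,1,0,0,3,1,0,1,0,1,0,1,0,0,1,0]
Step 6: delete nhy at [5, 9, 13, 16, 26] -> counters=[0,0,0,2,0,0,0,0,0,0,1,0,1,0,0,0,2,1,0,1,0,1,0,1,0,0,0,0]
Step 7: delete xde at [3, 12, 16, 19, 21] -> counters=[0,0,0,1,0,0,0,0,0,0,1,0,0,0,0,0,1,1,0,0,0,0,0,1,0,0,0,0]
Step 8: insert vwc at [3, 10, 16, 17, 23] -> counters=[0,0,0,2,0,0,0,0,0,0,2,0,0,0,0,0,2,2,0,0,0,0,0,2,0,0,0,0]
Step 9: insert nhy at [5, 9, 13, 16, 26] -> counters=[0,0,0,2,0,1,0,0,0,1,2,0,0,1,0,0,3,2,0,0,0,0,0,2,0,0,1,0]
Step 10: delete vwc at [3, 10, 16, 17, 23] -> counters=[0,0,0,1,0,1,0,0,0,1,1,0,0,1,0,0,2,1,0,0,0,0,0,1,0,0,1,0]
Step 11: insert xde at [3, 12, 16, 19, 21] -> counters=[0,0,0,2,0,1,0,0,0,1,1,0,1,1,0,0,3,1,0,1,0,1,0,1,0,0,1,0]
Step 12: insert xde at [3, 12, 16, 19, 21] -> counters=[0,0,0,3,0,1,0,0,0,1,1,0,2,1,0,0,4,1,0,2,0,2,0,1,0,0,1,0]
Step 13: insert xde at [3, 12, 16, 19, 21] -> counters=[0,0,0,4,0,1,0,0,0,1,1,0,3,1,0,0,5,1,0,3,0,3,0,1,0,0,1,0]
Step 14: insert vwc at [3, 10, 16, 17, 23] -> counters=[0,0,0,5,0,1,0,0,0,1,2,0,3,1,0,0,6,2,0,3,0,3,0,2,0,0,1,0]
Query uhv: check counters[0]=0 counters[11]=0 counters[12]=3 counters[24]=0 counters[25]=0 -> no

Answer: no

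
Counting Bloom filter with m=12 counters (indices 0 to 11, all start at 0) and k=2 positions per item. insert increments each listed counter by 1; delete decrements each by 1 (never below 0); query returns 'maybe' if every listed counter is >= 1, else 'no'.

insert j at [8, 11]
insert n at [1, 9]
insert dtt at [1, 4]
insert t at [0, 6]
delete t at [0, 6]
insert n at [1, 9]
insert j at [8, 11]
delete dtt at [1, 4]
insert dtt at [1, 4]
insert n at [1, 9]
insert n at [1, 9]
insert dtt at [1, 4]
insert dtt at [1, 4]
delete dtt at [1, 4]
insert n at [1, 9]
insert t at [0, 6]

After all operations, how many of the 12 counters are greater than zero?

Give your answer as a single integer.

Answer: 7

Derivation:
Step 1: insert j at [8, 11] -> counters=[0,0,0,0,0,0,0,0,1,0,0,1]
Step 2: insert n at [1, 9] -> counters=[0,1,0,0,0,0,0,0,1,1,0,1]
Step 3: insert dtt at [1, 4] -> counters=[0,2,0,0,1,0,0,0,1,1,0,1]
Step 4: insert t at [0, 6] -> counters=[1,2,0,0,1,0,1,0,1,1,0,1]
Step 5: delete t at [0, 6] -> counters=[0,2,0,0,1,0,0,0,1,1,0,1]
Step 6: insert n at [1, 9] -> counters=[0,3,0,0,1,0,0,0,1,2,0,1]
Step 7: insert j at [8, 11] -> counters=[0,3,0,0,1,0,0,0,2,2,0,2]
Step 8: delete dtt at [1, 4] -> counters=[0,2,0,0,0,0,0,0,2,2,0,2]
Step 9: insert dtt at [1, 4] -> counters=[0,3,0,0,1,0,0,0,2,2,0,2]
Step 10: insert n at [1, 9] -> counters=[0,4,0,0,1,0,0,0,2,3,0,2]
Step 11: insert n at [1, 9] -> counters=[0,5,0,0,1,0,0,0,2,4,0,2]
Step 12: insert dtt at [1, 4] -> counters=[0,6,0,0,2,0,0,0,2,4,0,2]
Step 13: insert dtt at [1, 4] -> counters=[0,7,0,0,3,0,0,0,2,4,0,2]
Step 14: delete dtt at [1, 4] -> counters=[0,6,0,0,2,0,0,0,2,4,0,2]
Step 15: insert n at [1, 9] -> counters=[0,7,0,0,2,0,0,0,2,5,0,2]
Step 16: insert t at [0, 6] -> counters=[1,7,0,0,2,0,1,0,2,5,0,2]
Final counters=[1,7,0,0,2,0,1,0,2,5,0,2] -> 7 nonzero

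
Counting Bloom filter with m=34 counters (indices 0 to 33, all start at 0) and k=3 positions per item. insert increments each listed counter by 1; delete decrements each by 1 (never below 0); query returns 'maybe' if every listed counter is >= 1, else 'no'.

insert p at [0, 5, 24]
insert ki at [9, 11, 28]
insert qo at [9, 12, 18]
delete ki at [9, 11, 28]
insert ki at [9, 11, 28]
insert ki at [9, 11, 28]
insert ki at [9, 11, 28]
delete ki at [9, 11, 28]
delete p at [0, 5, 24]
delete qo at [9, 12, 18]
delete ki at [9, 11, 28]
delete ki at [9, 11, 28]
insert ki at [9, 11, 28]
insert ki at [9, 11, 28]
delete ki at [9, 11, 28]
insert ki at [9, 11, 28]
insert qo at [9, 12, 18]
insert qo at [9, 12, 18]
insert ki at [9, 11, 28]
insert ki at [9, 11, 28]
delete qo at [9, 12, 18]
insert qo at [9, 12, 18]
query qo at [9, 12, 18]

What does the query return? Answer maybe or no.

Step 1: insert p at [0, 5, 24] -> counters=[1,0,0,0,0,1,0,0,0,0,0,0,0,0,0,0,0,0,0,0,0,0,0,0,1,0,0,0,0,0,0,0,0,0]
Step 2: insert ki at [9, 11, 28] -> counters=[1,0,0,0,0,1,0,0,0,1,0,1,0,0,0,0,0,0,0,0,0,0,0,0,1,0,0,0,1,0,0,0,0,0]
Step 3: insert qo at [9, 12, 18] -> counters=[1,0,0,0,0,1,0,0,0,2,0,1,1,0,0,0,0,0,1,0,0,0,0,0,1,0,0,0,1,0,0,0,0,0]
Step 4: delete ki at [9, 11, 28] -> counters=[1,0,0,0,0,1,0,0,0,1,0,0,1,0,0,0,0,0,1,0,0,0,0,0,1,0,0,0,0,0,0,0,0,0]
Step 5: insert ki at [9, 11, 28] -> counters=[1,0,0,0,0,1,0,0,0,2,0,1,1,0,0,0,0,0,1,0,0,0,0,0,1,0,0,0,1,0,0,0,0,0]
Step 6: insert ki at [9, 11, 28] -> counters=[1,0,0,0,0,1,0,0,0,3,0,2,1,0,0,0,0,0,1,0,0,0,0,0,1,0,0,0,2,0,0,0,0,0]
Step 7: insert ki at [9, 11, 28] -> counters=[1,0,0,0,0,1,0,0,0,4,0,3,1,0,0,0,0,0,1,0,0,0,0,0,1,0,0,0,3,0,0,0,0,0]
Step 8: delete ki at [9, 11, 28] -> counters=[1,0,0,0,0,1,0,0,0,3,0,2,1,0,0,0,0,0,1,0,0,0,0,0,1,0,0,0,2,0,0,0,0,0]
Step 9: delete p at [0, 5, 24] -> counters=[0,0,0,0,0,0,0,0,0,3,0,2,1,0,0,0,0,0,1,0,0,0,0,0,0,0,0,0,2,0,0,0,0,0]
Step 10: delete qo at [9, 12, 18] -> counters=[0,0,0,0,0,0,0,0,0,2,0,2,0,0,0,0,0,0,0,0,0,0,0,0,0,0,0,0,2,0,0,0,0,0]
Step 11: delete ki at [9, 11, 28] -> counters=[0,0,0,0,0,0,0,0,0,1,0,1,0,0,0,0,0,0,0,0,0,0,0,0,0,0,0,0,1,0,0,0,0,0]
Step 12: delete ki at [9, 11, 28] -> counters=[0,0,0,0,0,0,0,0,0,0,0,0,0,0,0,0,0,0,0,0,0,0,0,0,0,0,0,0,0,0,0,0,0,0]
Step 13: insert ki at [9, 11, 28] -> counters=[0,0,0,0,0,0,0,0,0,1,0,1,0,0,0,0,0,0,0,0,0,0,0,0,0,0,0,0,1,0,0,0,0,0]
Step 14: insert ki at [9, 11, 28] -> counters=[0,0,0,0,0,0,0,0,0,2,0,2,0,0,0,0,0,0,0,0,0,0,0,0,0,0,0,0,2,0,0,0,0,0]
Step 15: delete ki at [9, 11, 28] -> counters=[0,0,0,0,0,0,0,0,0,1,0,1,0,0,0,0,0,0,0,0,0,0,0,0,0,0,0,0,1,0,0,0,0,0]
Step 16: insert ki at [9, 11, 28] -> counters=[0,0,0,0,0,0,0,0,0,2,0,2,0,0,0,0,0,0,0,0,0,0,0,0,0,0,0,0,2,0,0,0,0,0]
Step 17: insert qo at [9, 12, 18] -> counters=[0,0,0,0,0,0,0,0,0,3,0,2,1,0,0,0,0,0,1,0,0,0,0,0,0,0,0,0,2,0,0,0,0,0]
Step 18: insert qo at [9, 12, 18] -> counters=[0,0,0,0,0,0,0,0,0,4,0,2,2,0,0,0,0,0,2,0,0,0,0,0,0,0,0,0,2,0,0,0,0,0]
Step 19: insert ki at [9, 11, 28] -> counters=[0,0,0,0,0,0,0,0,0,5,0,3,2,0,0,0,0,0,2,0,0,0,0,0,0,0,0,0,3,0,0,0,0,0]
Step 20: insert ki at [9, 11, 28] -> counters=[0,0,0,0,0,0,0,0,0,6,0,4,2,0,0,0,0,0,2,0,0,0,0,0,0,0,0,0,4,0,0,0,0,0]
Step 21: delete qo at [9, 12, 18] -> counters=[0,0,0,0,0,0,0,0,0,5,0,4,1,0,0,0,0,0,1,0,0,0,0,0,0,0,0,0,4,0,0,0,0,0]
Step 22: insert qo at [9, 12, 18] -> counters=[0,0,0,0,0,0,0,0,0,6,0,4,2,0,0,0,0,0,2,0,0,0,0,0,0,0,0,0,4,0,0,0,0,0]
Query qo: check counters[9]=6 counters[12]=2 counters[18]=2 -> maybe

Answer: maybe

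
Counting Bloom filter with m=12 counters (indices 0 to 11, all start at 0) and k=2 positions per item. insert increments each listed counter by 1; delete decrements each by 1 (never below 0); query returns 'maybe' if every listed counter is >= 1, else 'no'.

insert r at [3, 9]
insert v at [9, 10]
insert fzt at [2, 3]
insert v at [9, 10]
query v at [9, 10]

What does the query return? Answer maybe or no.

Answer: maybe

Derivation:
Step 1: insert r at [3, 9] -> counters=[0,0,0,1,0,0,0,0,0,1,0,0]
Step 2: insert v at [9, 10] -> counters=[0,0,0,1,0,0,0,0,0,2,1,0]
Step 3: insert fzt at [2, 3] -> counters=[0,0,1,2,0,0,0,0,0,2,1,0]
Step 4: insert v at [9, 10] -> counters=[0,0,1,2,0,0,0,0,0,3,2,0]
Query v: check counters[9]=3 counters[10]=2 -> maybe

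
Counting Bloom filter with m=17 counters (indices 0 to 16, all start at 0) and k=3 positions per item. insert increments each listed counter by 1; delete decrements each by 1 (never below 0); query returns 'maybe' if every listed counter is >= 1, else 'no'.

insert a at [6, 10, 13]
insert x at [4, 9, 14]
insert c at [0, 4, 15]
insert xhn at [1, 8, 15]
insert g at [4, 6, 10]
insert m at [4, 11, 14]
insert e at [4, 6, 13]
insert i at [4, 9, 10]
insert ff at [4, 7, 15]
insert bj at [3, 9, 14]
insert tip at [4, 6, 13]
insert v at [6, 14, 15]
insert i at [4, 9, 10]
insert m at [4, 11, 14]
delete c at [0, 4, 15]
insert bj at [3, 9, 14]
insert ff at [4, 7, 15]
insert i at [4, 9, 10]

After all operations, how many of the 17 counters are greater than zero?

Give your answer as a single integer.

Step 1: insert a at [6, 10, 13] -> counters=[0,0,0,0,0,0,1,0,0,0,1,0,0,1,0,0,0]
Step 2: insert x at [4, 9, 14] -> counters=[0,0,0,0,1,0,1,0,0,1,1,0,0,1,1,0,0]
Step 3: insert c at [0, 4, 15] -> counters=[1,0,0,0,2,0,1,0,0,1,1,0,0,1,1,1,0]
Step 4: insert xhn at [1, 8, 15] -> counters=[1,1,0,0,2,0,1,0,1,1,1,0,0,1,1,2,0]
Step 5: insert g at [4, 6, 10] -> counters=[1,1,0,0,3,0,2,0,1,1,2,0,0,1,1,2,0]
Step 6: insert m at [4, 11, 14] -> counters=[1,1,0,0,4,0,2,0,1,1,2,1,0,1,2,2,0]
Step 7: insert e at [4, 6, 13] -> counters=[1,1,0,0,5,0,3,0,1,1,2,1,0,2,2,2,0]
Step 8: insert i at [4, 9, 10] -> counters=[1,1,0,0,6,0,3,0,1,2,3,1,0,2,2,2,0]
Step 9: insert ff at [4, 7, 15] -> counters=[1,1,0,0,7,0,3,1,1,2,3,1,0,2,2,3,0]
Step 10: insert bj at [3, 9, 14] -> counters=[1,1,0,1,7,0,3,1,1,3,3,1,0,2,3,3,0]
Step 11: insert tip at [4, 6, 13] -> counters=[1,1,0,1,8,0,4,1,1,3,3,1,0,3,3,3,0]
Step 12: insert v at [6, 14, 15] -> counters=[1,1,0,1,8,0,5,1,1,3,3,1,0,3,4,4,0]
Step 13: insert i at [4, 9, 10] -> counters=[1,1,0,1,9,0,5,1,1,4,4,1,0,3,4,4,0]
Step 14: insert m at [4, 11, 14] -> counters=[1,1,0,1,10,0,5,1,1,4,4,2,0,3,5,4,0]
Step 15: delete c at [0, 4, 15] -> counters=[0,1,0,1,9,0,5,1,1,4,4,2,0,3,5,3,0]
Step 16: insert bj at [3, 9, 14] -> counters=[0,1,0,2,9,0,5,1,1,5,4,2,0,3,6,3,0]
Step 17: insert ff at [4, 7, 15] -> counters=[0,1,0,2,10,0,5,2,1,5,4,2,0,3,6,4,0]
Step 18: insert i at [4, 9, 10] -> counters=[0,1,0,2,11,0,5,2,1,6,5,2,0,3,6,4,0]
Final counters=[0,1,0,2,11,0,5,2,1,6,5,2,0,3,6,4,0] -> 12 nonzero

Answer: 12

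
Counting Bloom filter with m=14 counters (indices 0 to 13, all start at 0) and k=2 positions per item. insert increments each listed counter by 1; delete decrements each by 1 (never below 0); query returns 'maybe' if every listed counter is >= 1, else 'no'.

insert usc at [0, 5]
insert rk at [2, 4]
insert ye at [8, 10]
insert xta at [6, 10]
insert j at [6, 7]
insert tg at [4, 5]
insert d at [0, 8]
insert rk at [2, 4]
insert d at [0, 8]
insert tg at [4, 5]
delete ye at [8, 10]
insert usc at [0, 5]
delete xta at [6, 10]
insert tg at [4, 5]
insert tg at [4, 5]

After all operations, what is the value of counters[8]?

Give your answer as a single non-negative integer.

Answer: 2

Derivation:
Step 1: insert usc at [0, 5] -> counters=[1,0,0,0,0,1,0,0,0,0,0,0,0,0]
Step 2: insert rk at [2, 4] -> counters=[1,0,1,0,1,1,0,0,0,0,0,0,0,0]
Step 3: insert ye at [8, 10] -> counters=[1,0,1,0,1,1,0,0,1,0,1,0,0,0]
Step 4: insert xta at [6, 10] -> counters=[1,0,1,0,1,1,1,0,1,0,2,0,0,0]
Step 5: insert j at [6, 7] -> counters=[1,0,1,0,1,1,2,1,1,0,2,0,0,0]
Step 6: insert tg at [4, 5] -> counters=[1,0,1,0,2,2,2,1,1,0,2,0,0,0]
Step 7: insert d at [0, 8] -> counters=[2,0,1,0,2,2,2,1,2,0,2,0,0,0]
Step 8: insert rk at [2, 4] -> counters=[2,0,2,0,3,2,2,1,2,0,2,0,0,0]
Step 9: insert d at [0, 8] -> counters=[3,0,2,0,3,2,2,1,3,0,2,0,0,0]
Step 10: insert tg at [4, 5] -> counters=[3,0,2,0,4,3,2,1,3,0,2,0,0,0]
Step 11: delete ye at [8, 10] -> counters=[3,0,2,0,4,3,2,1,2,0,1,0,0,0]
Step 12: insert usc at [0, 5] -> counters=[4,0,2,0,4,4,2,1,2,0,1,0,0,0]
Step 13: delete xta at [6, 10] -> counters=[4,0,2,0,4,4,1,1,2,0,0,0,0,0]
Step 14: insert tg at [4, 5] -> counters=[4,0,2,0,5,5,1,1,2,0,0,0,0,0]
Step 15: insert tg at [4, 5] -> counters=[4,0,2,0,6,6,1,1,2,0,0,0,0,0]
Final counters=[4,0,2,0,6,6,1,1,2,0,0,0,0,0] -> counters[8]=2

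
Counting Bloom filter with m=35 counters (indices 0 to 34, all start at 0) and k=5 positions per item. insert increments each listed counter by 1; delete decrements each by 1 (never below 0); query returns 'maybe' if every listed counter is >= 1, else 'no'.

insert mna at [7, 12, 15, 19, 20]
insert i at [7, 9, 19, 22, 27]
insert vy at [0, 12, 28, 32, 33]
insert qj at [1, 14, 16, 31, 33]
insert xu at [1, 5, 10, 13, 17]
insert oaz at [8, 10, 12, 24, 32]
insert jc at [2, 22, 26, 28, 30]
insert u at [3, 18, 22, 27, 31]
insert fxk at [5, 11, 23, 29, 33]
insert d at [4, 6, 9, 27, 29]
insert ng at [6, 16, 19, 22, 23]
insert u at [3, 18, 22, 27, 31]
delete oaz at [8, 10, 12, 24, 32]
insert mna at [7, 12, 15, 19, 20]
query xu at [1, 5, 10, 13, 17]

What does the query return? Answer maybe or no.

Step 1: insert mna at [7, 12, 15, 19, 20] -> counters=[0,0,0,0,0,0,0,1,0,0,0,0,1,0,0,1,0,0,0,1,1,0,0,0,0,0,0,0,0,0,0,0,0,0,0]
Step 2: insert i at [7, 9, 19, 22, 27] -> counters=[0,0,0,0,0,0,0,2,0,1,0,0,1,0,0,1,0,0,0,2,1,0,1,0,0,0,0,1,0,0,0,0,0,0,0]
Step 3: insert vy at [0, 12, 28, 32, 33] -> counters=[1,0,0,0,0,0,0,2,0,1,0,0,2,0,0,1,0,0,0,2,1,0,1,0,0,0,0,1,1,0,0,0,1,1,0]
Step 4: insert qj at [1, 14, 16, 31, 33] -> counters=[1,1,0,0,0,0,0,2,0,1,0,0,2,0,1,1,1,0,0,2,1,0,1,0,0,0,0,1,1,0,0,1,1,2,0]
Step 5: insert xu at [1, 5, 10, 13, 17] -> counters=[1,2,0,0,0,1,0,2,0,1,1,0,2,1,1,1,1,1,0,2,1,0,1,0,0,0,0,1,1,0,0,1,1,2,0]
Step 6: insert oaz at [8, 10, 12, 24, 32] -> counters=[1,2,0,0,0,1,0,2,1,1,2,0,3,1,1,1,1,1,0,2,1,0,1,0,1,0,0,1,1,0,0,1,2,2,0]
Step 7: insert jc at [2, 22, 26, 28, 30] -> counters=[1,2,1,0,0,1,0,2,1,1,2,0,3,1,1,1,1,1,0,2,1,0,2,0,1,0,1,1,2,0,1,1,2,2,0]
Step 8: insert u at [3, 18, 22, 27, 31] -> counters=[1,2,1,1,0,1,0,2,1,1,2,0,3,1,1,1,1,1,1,2,1,0,3,0,1,0,1,2,2,0,1,2,2,2,0]
Step 9: insert fxk at [5, 11, 23, 29, 33] -> counters=[1,2,1,1,0,2,0,2,1,1,2,1,3,1,1,1,1,1,1,2,1,0,3,1,1,0,1,2,2,1,1,2,2,3,0]
Step 10: insert d at [4, 6, 9, 27, 29] -> counters=[1,2,1,1,1,2,1,2,1,2,2,1,3,1,1,1,1,1,1,2,1,0,3,1,1,0,1,3,2,2,1,2,2,3,0]
Step 11: insert ng at [6, 16, 19, 22, 23] -> counters=[1,2,1,1,1,2,2,2,1,2,2,1,3,1,1,1,2,1,1,3,1,0,4,2,1,0,1,3,2,2,1,2,2,3,0]
Step 12: insert u at [3, 18, 22, 27, 31] -> counters=[1,2,1,2,1,2,2,2,1,2,2,1,3,1,1,1,2,1,2,3,1,0,5,2,1,0,1,4,2,2,1,3,2,3,0]
Step 13: delete oaz at [8, 10, 12, 24, 32] -> counters=[1,2,1,2,1,2,2,2,0,2,1,1,2,1,1,1,2,1,2,3,1,0,5,2,0,0,1,4,2,2,1,3,1,3,0]
Step 14: insert mna at [7, 12, 15, 19, 20] -> counters=[1,2,1,2,1,2,2,3,0,2,1,1,3,1,1,2,2,1,2,4,2,0,5,2,0,0,1,4,2,2,1,3,1,3,0]
Query xu: check counters[1]=2 counters[5]=2 counters[10]=1 counters[13]=1 counters[17]=1 -> maybe

Answer: maybe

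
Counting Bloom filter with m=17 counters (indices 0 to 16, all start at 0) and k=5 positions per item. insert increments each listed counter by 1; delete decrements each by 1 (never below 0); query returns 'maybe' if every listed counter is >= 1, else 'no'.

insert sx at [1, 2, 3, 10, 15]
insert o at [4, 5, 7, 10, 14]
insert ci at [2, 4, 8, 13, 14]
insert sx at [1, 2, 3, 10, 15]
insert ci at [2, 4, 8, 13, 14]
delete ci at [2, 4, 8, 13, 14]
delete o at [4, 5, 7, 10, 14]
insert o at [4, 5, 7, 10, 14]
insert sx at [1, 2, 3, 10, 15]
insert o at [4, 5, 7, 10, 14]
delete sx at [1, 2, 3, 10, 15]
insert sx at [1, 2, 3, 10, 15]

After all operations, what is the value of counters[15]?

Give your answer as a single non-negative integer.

Step 1: insert sx at [1, 2, 3, 10, 15] -> counters=[0,1,1,1,0,0,0,0,0,0,1,0,0,0,0,1,0]
Step 2: insert o at [4, 5, 7, 10, 14] -> counters=[0,1,1,1,1,1,0,1,0,0,2,0,0,0,1,1,0]
Step 3: insert ci at [2, 4, 8, 13, 14] -> counters=[0,1,2,1,2,1,0,1,1,0,2,0,0,1,2,1,0]
Step 4: insert sx at [1, 2, 3, 10, 15] -> counters=[0,2,3,2,2,1,0,1,1,0,3,0,0,1,2,2,0]
Step 5: insert ci at [2, 4, 8, 13, 14] -> counters=[0,2,4,2,3,1,0,1,2,0,3,0,0,2,3,2,0]
Step 6: delete ci at [2, 4, 8, 13, 14] -> counters=[0,2,3,2,2,1,0,1,1,0,3,0,0,1,2,2,0]
Step 7: delete o at [4, 5, 7, 10, 14] -> counters=[0,2,3,2,1,0,0,0,1,0,2,0,0,1,1,2,0]
Step 8: insert o at [4, 5, 7, 10, 14] -> counters=[0,2,3,2,2,1,0,1,1,0,3,0,0,1,2,2,0]
Step 9: insert sx at [1, 2, 3, 10, 15] -> counters=[0,3,4,3,2,1,0,1,1,0,4,0,0,1,2,3,0]
Step 10: insert o at [4, 5, 7, 10, 14] -> counters=[0,3,4,3,3,2,0,2,1,0,5,0,0,1,3,3,0]
Step 11: delete sx at [1, 2, 3, 10, 15] -> counters=[0,2,3,2,3,2,0,2,1,0,4,0,0,1,3,2,0]
Step 12: insert sx at [1, 2, 3, 10, 15] -> counters=[0,3,4,3,3,2,0,2,1,0,5,0,0,1,3,3,0]
Final counters=[0,3,4,3,3,2,0,2,1,0,5,0,0,1,3,3,0] -> counters[15]=3

Answer: 3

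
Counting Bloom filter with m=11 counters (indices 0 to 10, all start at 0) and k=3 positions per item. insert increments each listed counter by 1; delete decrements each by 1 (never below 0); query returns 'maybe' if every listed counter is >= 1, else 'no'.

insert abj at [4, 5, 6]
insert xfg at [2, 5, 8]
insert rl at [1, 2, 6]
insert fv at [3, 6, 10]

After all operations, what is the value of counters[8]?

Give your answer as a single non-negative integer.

Answer: 1

Derivation:
Step 1: insert abj at [4, 5, 6] -> counters=[0,0,0,0,1,1,1,0,0,0,0]
Step 2: insert xfg at [2, 5, 8] -> counters=[0,0,1,0,1,2,1,0,1,0,0]
Step 3: insert rl at [1, 2, 6] -> counters=[0,1,2,0,1,2,2,0,1,0,0]
Step 4: insert fv at [3, 6, 10] -> counters=[0,1,2,1,1,2,3,0,1,0,1]
Final counters=[0,1,2,1,1,2,3,0,1,0,1] -> counters[8]=1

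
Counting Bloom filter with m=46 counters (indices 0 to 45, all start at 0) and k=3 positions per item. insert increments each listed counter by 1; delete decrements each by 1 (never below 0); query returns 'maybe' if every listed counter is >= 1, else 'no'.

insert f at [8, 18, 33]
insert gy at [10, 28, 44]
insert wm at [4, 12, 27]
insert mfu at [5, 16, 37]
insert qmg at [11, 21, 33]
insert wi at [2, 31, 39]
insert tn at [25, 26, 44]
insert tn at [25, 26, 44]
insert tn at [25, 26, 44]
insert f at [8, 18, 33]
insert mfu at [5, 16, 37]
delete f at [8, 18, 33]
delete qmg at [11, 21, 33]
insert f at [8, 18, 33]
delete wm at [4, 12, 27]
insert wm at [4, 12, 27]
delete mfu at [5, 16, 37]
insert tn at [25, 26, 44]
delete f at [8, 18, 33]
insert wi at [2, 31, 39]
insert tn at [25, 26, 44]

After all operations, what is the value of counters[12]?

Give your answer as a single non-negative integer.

Step 1: insert f at [8, 18, 33] -> counters=[0,0,0,0,0,0,0,0,1,0,0,0,0,0,0,0,0,0,1,0,0,0,0,0,0,0,0,0,0,0,0,0,0,1,0,0,0,0,0,0,0,0,0,0,0,0]
Step 2: insert gy at [10, 28, 44] -> counters=[0,0,0,0,0,0,0,0,1,0,1,0,0,0,0,0,0,0,1,0,0,0,0,0,0,0,0,0,1,0,0,0,0,1,0,0,0,0,0,0,0,0,0,0,1,0]
Step 3: insert wm at [4, 12, 27] -> counters=[0,0,0,0,1,0,0,0,1,0,1,0,1,0,0,0,0,0,1,0,0,0,0,0,0,0,0,1,1,0,0,0,0,1,0,0,0,0,0,0,0,0,0,0,1,0]
Step 4: insert mfu at [5, 16, 37] -> counters=[0,0,0,0,1,1,0,0,1,0,1,0,1,0,0,0,1,0,1,0,0,0,0,0,0,0,0,1,1,0,0,0,0,1,0,0,0,1,0,0,0,0,0,0,1,0]
Step 5: insert qmg at [11, 21, 33] -> counters=[0,0,0,0,1,1,0,0,1,0,1,1,1,0,0,0,1,0,1,0,0,1,0,0,0,0,0,1,1,0,0,0,0,2,0,0,0,1,0,0,0,0,0,0,1,0]
Step 6: insert wi at [2, 31, 39] -> counters=[0,0,1,0,1,1,0,0,1,0,1,1,1,0,0,0,1,0,1,0,0,1,0,0,0,0,0,1,1,0,0,1,0,2,0,0,0,1,0,1,0,0,0,0,1,0]
Step 7: insert tn at [25, 26, 44] -> counters=[0,0,1,0,1,1,0,0,1,0,1,1,1,0,0,0,1,0,1,0,0,1,0,0,0,1,1,1,1,0,0,1,0,2,0,0,0,1,0,1,0,0,0,0,2,0]
Step 8: insert tn at [25, 26, 44] -> counters=[0,0,1,0,1,1,0,0,1,0,1,1,1,0,0,0,1,0,1,0,0,1,0,0,0,2,2,1,1,0,0,1,0,2,0,0,0,1,0,1,0,0,0,0,3,0]
Step 9: insert tn at [25, 26, 44] -> counters=[0,0,1,0,1,1,0,0,1,0,1,1,1,0,0,0,1,0,1,0,0,1,0,0,0,3,3,1,1,0,0,1,0,2,0,0,0,1,0,1,0,0,0,0,4,0]
Step 10: insert f at [8, 18, 33] -> counters=[0,0,1,0,1,1,0,0,2,0,1,1,1,0,0,0,1,0,2,0,0,1,0,0,0,3,3,1,1,0,0,1,0,3,0,0,0,1,0,1,0,0,0,0,4,0]
Step 11: insert mfu at [5, 16, 37] -> counters=[0,0,1,0,1,2,0,0,2,0,1,1,1,0,0,0,2,0,2,0,0,1,0,0,0,3,3,1,1,0,0,1,0,3,0,0,0,2,0,1,0,0,0,0,4,0]
Step 12: delete f at [8, 18, 33] -> counters=[0,0,1,0,1,2,0,0,1,0,1,1,1,0,0,0,2,0,1,0,0,1,0,0,0,3,3,1,1,0,0,1,0,2,0,0,0,2,0,1,0,0,0,0,4,0]
Step 13: delete qmg at [11, 21, 33] -> counters=[0,0,1,0,1,2,0,0,1,0,1,0,1,0,0,0,2,0,1,0,0,0,0,0,0,3,3,1,1,0,0,1,0,1,0,0,0,2,0,1,0,0,0,0,4,0]
Step 14: insert f at [8, 18, 33] -> counters=[0,0,1,0,1,2,0,0,2,0,1,0,1,0,0,0,2,0,2,0,0,0,0,0,0,3,3,1,1,0,0,1,0,2,0,0,0,2,0,1,0,0,0,0,4,0]
Step 15: delete wm at [4, 12, 27] -> counters=[0,0,1,0,0,2,0,0,2,0,1,0,0,0,0,0,2,0,2,0,0,0,0,0,0,3,3,0,1,0,0,1,0,2,0,0,0,2,0,1,0,0,0,0,4,0]
Step 16: insert wm at [4, 12, 27] -> counters=[0,0,1,0,1,2,0,0,2,0,1,0,1,0,0,0,2,0,2,0,0,0,0,0,0,3,3,1,1,0,0,1,0,2,0,0,0,2,0,1,0,0,0,0,4,0]
Step 17: delete mfu at [5, 16, 37] -> counters=[0,0,1,0,1,1,0,0,2,0,1,0,1,0,0,0,1,0,2,0,0,0,0,0,0,3,3,1,1,0,0,1,0,2,0,0,0,1,0,1,0,0,0,0,4,0]
Step 18: insert tn at [25, 26, 44] -> counters=[0,0,1,0,1,1,0,0,2,0,1,0,1,0,0,0,1,0,2,0,0,0,0,0,0,4,4,1,1,0,0,1,0,2,0,0,0,1,0,1,0,0,0,0,5,0]
Step 19: delete f at [8, 18, 33] -> counters=[0,0,1,0,1,1,0,0,1,0,1,0,1,0,0,0,1,0,1,0,0,0,0,0,0,4,4,1,1,0,0,1,0,1,0,0,0,1,0,1,0,0,0,0,5,0]
Step 20: insert wi at [2, 31, 39] -> counters=[0,0,2,0,1,1,0,0,1,0,1,0,1,0,0,0,1,0,1,0,0,0,0,0,0,4,4,1,1,0,0,2,0,1,0,0,0,1,0,2,0,0,0,0,5,0]
Step 21: insert tn at [25, 26, 44] -> counters=[0,0,2,0,1,1,0,0,1,0,1,0,1,0,0,0,1,0,1,0,0,0,0,0,0,5,5,1,1,0,0,2,0,1,0,0,0,1,0,2,0,0,0,0,6,0]
Final counters=[0,0,2,0,1,1,0,0,1,0,1,0,1,0,0,0,1,0,1,0,0,0,0,0,0,5,5,1,1,0,0,2,0,1,0,0,0,1,0,2,0,0,0,0,6,0] -> counters[12]=1

Answer: 1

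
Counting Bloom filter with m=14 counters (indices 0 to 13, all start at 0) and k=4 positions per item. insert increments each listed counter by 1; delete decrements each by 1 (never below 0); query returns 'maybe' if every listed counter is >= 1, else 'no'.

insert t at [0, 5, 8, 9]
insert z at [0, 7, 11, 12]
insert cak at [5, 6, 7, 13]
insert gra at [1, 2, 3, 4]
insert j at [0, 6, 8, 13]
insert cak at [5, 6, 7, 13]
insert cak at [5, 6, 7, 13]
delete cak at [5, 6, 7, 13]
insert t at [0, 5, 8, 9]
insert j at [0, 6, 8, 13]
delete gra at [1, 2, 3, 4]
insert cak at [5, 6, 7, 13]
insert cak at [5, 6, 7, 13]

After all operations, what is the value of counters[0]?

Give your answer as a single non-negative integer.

Step 1: insert t at [0, 5, 8, 9] -> counters=[1,0,0,0,0,1,0,0,1,1,0,0,0,0]
Step 2: insert z at [0, 7, 11, 12] -> counters=[2,0,0,0,0,1,0,1,1,1,0,1,1,0]
Step 3: insert cak at [5, 6, 7, 13] -> counters=[2,0,0,0,0,2,1,2,1,1,0,1,1,1]
Step 4: insert gra at [1, 2, 3, 4] -> counters=[2,1,1,1,1,2,1,2,1,1,0,1,1,1]
Step 5: insert j at [0, 6, 8, 13] -> counters=[3,1,1,1,1,2,2,2,2,1,0,1,1,2]
Step 6: insert cak at [5, 6, 7, 13] -> counters=[3,1,1,1,1,3,3,3,2,1,0,1,1,3]
Step 7: insert cak at [5, 6, 7, 13] -> counters=[3,1,1,1,1,4,4,4,2,1,0,1,1,4]
Step 8: delete cak at [5, 6, 7, 13] -> counters=[3,1,1,1,1,3,3,3,2,1,0,1,1,3]
Step 9: insert t at [0, 5, 8, 9] -> counters=[4,1,1,1,1,4,3,3,3,2,0,1,1,3]
Step 10: insert j at [0, 6, 8, 13] -> counters=[5,1,1,1,1,4,4,3,4,2,0,1,1,4]
Step 11: delete gra at [1, 2, 3, 4] -> counters=[5,0,0,0,0,4,4,3,4,2,0,1,1,4]
Step 12: insert cak at [5, 6, 7, 13] -> counters=[5,0,0,0,0,5,5,4,4,2,0,1,1,5]
Step 13: insert cak at [5, 6, 7, 13] -> counters=[5,0,0,0,0,6,6,5,4,2,0,1,1,6]
Final counters=[5,0,0,0,0,6,6,5,4,2,0,1,1,6] -> counters[0]=5

Answer: 5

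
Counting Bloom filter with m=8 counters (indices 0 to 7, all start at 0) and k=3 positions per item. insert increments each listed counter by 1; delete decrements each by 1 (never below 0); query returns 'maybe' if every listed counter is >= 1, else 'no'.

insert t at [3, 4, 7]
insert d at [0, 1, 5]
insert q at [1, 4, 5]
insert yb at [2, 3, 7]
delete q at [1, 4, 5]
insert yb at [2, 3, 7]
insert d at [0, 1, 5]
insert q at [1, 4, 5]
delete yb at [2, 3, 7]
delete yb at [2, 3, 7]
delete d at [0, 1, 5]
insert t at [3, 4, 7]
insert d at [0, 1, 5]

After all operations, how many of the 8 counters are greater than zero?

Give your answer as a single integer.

Step 1: insert t at [3, 4, 7] -> counters=[0,0,0,1,1,0,0,1]
Step 2: insert d at [0, 1, 5] -> counters=[1,1,0,1,1,1,0,1]
Step 3: insert q at [1, 4, 5] -> counters=[1,2,0,1,2,2,0,1]
Step 4: insert yb at [2, 3, 7] -> counters=[1,2,1,2,2,2,0,2]
Step 5: delete q at [1, 4, 5] -> counters=[1,1,1,2,1,1,0,2]
Step 6: insert yb at [2, 3, 7] -> counters=[1,1,2,3,1,1,0,3]
Step 7: insert d at [0, 1, 5] -> counters=[2,2,2,3,1,2,0,3]
Step 8: insert q at [1, 4, 5] -> counters=[2,3,2,3,2,3,0,3]
Step 9: delete yb at [2, 3, 7] -> counters=[2,3,1,2,2,3,0,2]
Step 10: delete yb at [2, 3, 7] -> counters=[2,3,0,1,2,3,0,1]
Step 11: delete d at [0, 1, 5] -> counters=[1,2,0,1,2,2,0,1]
Step 12: insert t at [3, 4, 7] -> counters=[1,2,0,2,3,2,0,2]
Step 13: insert d at [0, 1, 5] -> counters=[2,3,0,2,3,3,0,2]
Final counters=[2,3,0,2,3,3,0,2] -> 6 nonzero

Answer: 6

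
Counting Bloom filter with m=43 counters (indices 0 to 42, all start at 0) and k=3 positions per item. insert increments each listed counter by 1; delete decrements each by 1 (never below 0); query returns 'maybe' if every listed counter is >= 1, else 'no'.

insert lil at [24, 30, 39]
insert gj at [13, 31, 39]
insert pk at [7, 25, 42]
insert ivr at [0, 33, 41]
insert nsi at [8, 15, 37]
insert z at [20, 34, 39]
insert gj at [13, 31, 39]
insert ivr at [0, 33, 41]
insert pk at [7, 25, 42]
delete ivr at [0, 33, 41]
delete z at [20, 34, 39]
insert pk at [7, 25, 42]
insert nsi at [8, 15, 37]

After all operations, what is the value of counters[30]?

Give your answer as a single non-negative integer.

Answer: 1

Derivation:
Step 1: insert lil at [24, 30, 39] -> counters=[0,0,0,0,0,0,0,0,0,0,0,0,0,0,0,0,0,0,0,0,0,0,0,0,1,0,0,0,0,0,1,0,0,0,0,0,0,0,0,1,0,0,0]
Step 2: insert gj at [13, 31, 39] -> counters=[0,0,0,0,0,0,0,0,0,0,0,0,0,1,0,0,0,0,0,0,0,0,0,0,1,0,0,0,0,0,1,1,0,0,0,0,0,0,0,2,0,0,0]
Step 3: insert pk at [7, 25, 42] -> counters=[0,0,0,0,0,0,0,1,0,0,0,0,0,1,0,0,0,0,0,0,0,0,0,0,1,1,0,0,0,0,1,1,0,0,0,0,0,0,0,2,0,0,1]
Step 4: insert ivr at [0, 33, 41] -> counters=[1,0,0,0,0,0,0,1,0,0,0,0,0,1,0,0,0,0,0,0,0,0,0,0,1,1,0,0,0,0,1,1,0,1,0,0,0,0,0,2,0,1,1]
Step 5: insert nsi at [8, 15, 37] -> counters=[1,0,0,0,0,0,0,1,1,0,0,0,0,1,0,1,0,0,0,0,0,0,0,0,1,1,0,0,0,0,1,1,0,1,0,0,0,1,0,2,0,1,1]
Step 6: insert z at [20, 34, 39] -> counters=[1,0,0,0,0,0,0,1,1,0,0,0,0,1,0,1,0,0,0,0,1,0,0,0,1,1,0,0,0,0,1,1,0,1,1,0,0,1,0,3,0,1,1]
Step 7: insert gj at [13, 31, 39] -> counters=[1,0,0,0,0,0,0,1,1,0,0,0,0,2,0,1,0,0,0,0,1,0,0,0,1,1,0,0,0,0,1,2,0,1,1,0,0,1,0,4,0,1,1]
Step 8: insert ivr at [0, 33, 41] -> counters=[2,0,0,0,0,0,0,1,1,0,0,0,0,2,0,1,0,0,0,0,1,0,0,0,1,1,0,0,0,0,1,2,0,2,1,0,0,1,0,4,0,2,1]
Step 9: insert pk at [7, 25, 42] -> counters=[2,0,0,0,0,0,0,2,1,0,0,0,0,2,0,1,0,0,0,0,1,0,0,0,1,2,0,0,0,0,1,2,0,2,1,0,0,1,0,4,0,2,2]
Step 10: delete ivr at [0, 33, 41] -> counters=[1,0,0,0,0,0,0,2,1,0,0,0,0,2,0,1,0,0,0,0,1,0,0,0,1,2,0,0,0,0,1,2,0,1,1,0,0,1,0,4,0,1,2]
Step 11: delete z at [20, 34, 39] -> counters=[1,0,0,0,0,0,0,2,1,0,0,0,0,2,0,1,0,0,0,0,0,0,0,0,1,2,0,0,0,0,1,2,0,1,0,0,0,1,0,3,0,1,2]
Step 12: insert pk at [7, 25, 42] -> counters=[1,0,0,0,0,0,0,3,1,0,0,0,0,2,0,1,0,0,0,0,0,0,0,0,1,3,0,0,0,0,1,2,0,1,0,0,0,1,0,3,0,1,3]
Step 13: insert nsi at [8, 15, 37] -> counters=[1,0,0,0,0,0,0,3,2,0,0,0,0,2,0,2,0,0,0,0,0,0,0,0,1,3,0,0,0,0,1,2,0,1,0,0,0,2,0,3,0,1,3]
Final counters=[1,0,0,0,0,0,0,3,2,0,0,0,0,2,0,2,0,0,0,0,0,0,0,0,1,3,0,0,0,0,1,2,0,1,0,0,0,2,0,3,0,1,3] -> counters[30]=1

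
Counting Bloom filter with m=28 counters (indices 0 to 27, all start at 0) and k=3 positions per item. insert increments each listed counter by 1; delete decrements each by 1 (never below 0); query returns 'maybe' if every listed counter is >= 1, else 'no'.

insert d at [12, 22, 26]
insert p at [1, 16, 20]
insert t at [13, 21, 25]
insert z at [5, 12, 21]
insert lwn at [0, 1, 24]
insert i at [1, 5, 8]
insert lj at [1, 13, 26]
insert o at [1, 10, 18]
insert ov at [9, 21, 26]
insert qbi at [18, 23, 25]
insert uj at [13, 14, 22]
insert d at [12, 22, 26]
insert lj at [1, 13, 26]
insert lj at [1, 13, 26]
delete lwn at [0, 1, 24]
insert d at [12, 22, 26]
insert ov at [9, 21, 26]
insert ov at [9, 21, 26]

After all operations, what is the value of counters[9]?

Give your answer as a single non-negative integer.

Step 1: insert d at [12, 22, 26] -> counters=[0,0,0,0,0,0,0,0,0,0,0,0,1,0,0,0,0,0,0,0,0,0,1,0,0,0,1,0]
Step 2: insert p at [1, 16, 20] -> counters=[0,1,0,0,0,0,0,0,0,0,0,0,1,0,0,0,1,0,0,0,1,0,1,0,0,0,1,0]
Step 3: insert t at [13, 21, 25] -> counters=[0,1,0,0,0,0,0,0,0,0,0,0,1,1,0,0,1,0,0,0,1,1,1,0,0,1,1,0]
Step 4: insert z at [5, 12, 21] -> counters=[0,1,0,0,0,1,0,0,0,0,0,0,2,1,0,0,1,0,0,0,1,2,1,0,0,1,1,0]
Step 5: insert lwn at [0, 1, 24] -> counters=[1,2,0,0,0,1,0,0,0,0,0,0,2,1,0,0,1,0,0,0,1,2,1,0,1,1,1,0]
Step 6: insert i at [1, 5, 8] -> counters=[1,3,0,0,0,2,0,0,1,0,0,0,2,1,0,0,1,0,0,0,1,2,1,0,1,1,1,0]
Step 7: insert lj at [1, 13, 26] -> counters=[1,4,0,0,0,2,0,0,1,0,0,0,2,2,0,0,1,0,0,0,1,2,1,0,1,1,2,0]
Step 8: insert o at [1, 10, 18] -> counters=[1,5,0,0,0,2,0,0,1,0,1,0,2,2,0,0,1,0,1,0,1,2,1,0,1,1,2,0]
Step 9: insert ov at [9, 21, 26] -> counters=[1,5,0,0,0,2,0,0,1,1,1,0,2,2,0,0,1,0,1,0,1,3,1,0,1,1,3,0]
Step 10: insert qbi at [18, 23, 25] -> counters=[1,5,0,0,0,2,0,0,1,1,1,0,2,2,0,0,1,0,2,0,1,3,1,1,1,2,3,0]
Step 11: insert uj at [13, 14, 22] -> counters=[1,5,0,0,0,2,0,0,1,1,1,0,2,3,1,0,1,0,2,0,1,3,2,1,1,2,3,0]
Step 12: insert d at [12, 22, 26] -> counters=[1,5,0,0,0,2,0,0,1,1,1,0,3,3,1,0,1,0,2,0,1,3,3,1,1,2,4,0]
Step 13: insert lj at [1, 13, 26] -> counters=[1,6,0,0,0,2,0,0,1,1,1,0,3,4,1,0,1,0,2,0,1,3,3,1,1,2,5,0]
Step 14: insert lj at [1, 13, 26] -> counters=[1,7,0,0,0,2,0,0,1,1,1,0,3,5,1,0,1,0,2,0,1,3,3,1,1,2,6,0]
Step 15: delete lwn at [0, 1, 24] -> counters=[0,6,0,0,0,2,0,0,1,1,1,0,3,5,1,0,1,0,2,0,1,3,3,1,0,2,6,0]
Step 16: insert d at [12, 22, 26] -> counters=[0,6,0,0,0,2,0,0,1,1,1,0,4,5,1,0,1,0,2,0,1,3,4,1,0,2,7,0]
Step 17: insert ov at [9, 21, 26] -> counters=[0,6,0,0,0,2,0,0,1,2,1,0,4,5,1,0,1,0,2,0,1,4,4,1,0,2,8,0]
Step 18: insert ov at [9, 21, 26] -> counters=[0,6,0,0,0,2,0,0,1,3,1,0,4,5,1,0,1,0,2,0,1,5,4,1,0,2,9,0]
Final counters=[0,6,0,0,0,2,0,0,1,3,1,0,4,5,1,0,1,0,2,0,1,5,4,1,0,2,9,0] -> counters[9]=3

Answer: 3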